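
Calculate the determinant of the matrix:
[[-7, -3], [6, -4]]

For a 2×2 matrix [[a, b], [c, d]], det = ad - bc
det = (-7)(-4) - (-3)(6) = 28 - -18 = 46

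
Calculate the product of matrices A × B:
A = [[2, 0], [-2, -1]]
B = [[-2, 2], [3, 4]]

Matrix multiplication:
C[0][0] = 2×-2 + 0×3 = -4
C[0][1] = 2×2 + 0×4 = 4
C[1][0] = -2×-2 + -1×3 = 1
C[1][1] = -2×2 + -1×4 = -8
Result: [[-4, 4], [1, -8]]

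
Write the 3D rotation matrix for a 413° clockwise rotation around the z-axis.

Rotation matrix for clockwise 413° around z-axis:
A clockwise rotation by 413° is a counterclockwise rotation by -413°.
cos(-413°) = 0.6018, sin(-413°) = -0.7986
Result: [[0.6018, 0.7986, 0], [-0.7986, 0.6018, 0], [0, 0, 1]]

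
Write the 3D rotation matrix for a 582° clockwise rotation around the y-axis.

Rotation matrix for clockwise 582° around y-axis:
A clockwise rotation by 582° is a counterclockwise rotation by -582°.
cos(-582°) = -0.7431, sin(-582°) = 0.6691
Result: [[-0.7431, 0, 0.6691], [0, 1, 0], [-0.6691, 0, -0.7431]]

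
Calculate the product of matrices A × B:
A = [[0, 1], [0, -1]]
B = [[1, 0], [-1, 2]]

Matrix multiplication:
C[0][0] = 0×1 + 1×-1 = -1
C[0][1] = 0×0 + 1×2 = 2
C[1][0] = 0×1 + -1×-1 = 1
C[1][1] = 0×0 + -1×2 = -2
Result: [[-1, 2], [1, -2]]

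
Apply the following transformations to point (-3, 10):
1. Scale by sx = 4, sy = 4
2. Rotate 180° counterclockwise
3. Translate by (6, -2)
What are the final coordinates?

Step 1: Scale → (-12, 40)
Step 2: Rotate 180° → (12, -40)
Step 3: Translate → (18, -42)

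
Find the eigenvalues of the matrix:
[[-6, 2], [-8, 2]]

Characteristic equation: det(A - λI) = 0
λ² - (trace)λ + (det) = 0
trace = -6 + 2 = -4, det = (-6)(2) - (2)(-8) = 4
λ² - (-4)λ + (4) = 0
λ = (-4 ± √((-4)² - 4·(4))) / 2 = (-4 ± √0) / 2
Solving: λ = -2, -2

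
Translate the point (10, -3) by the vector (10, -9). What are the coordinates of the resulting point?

Translation by (10, -9) (homogeneous matrix [[1, 0, 10], [0, 1, -9], [0, 0, 1]]):
x' = 10 + 10 = 20
y' = -3 + -9 = -12
Result: (20, -12)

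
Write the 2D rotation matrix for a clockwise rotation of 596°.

Rotation matrix formula: [[cos θ, -sin θ], [sin θ, cos θ]]
A clockwise rotation by 596° is equivalent to a counterclockwise rotation by -596°.
For θ = -596°:
cos(-596°) = -0.5592
sin(-596°) = 0.8290
Result: [[-0.5592, -0.8290], [0.8290, -0.5592]]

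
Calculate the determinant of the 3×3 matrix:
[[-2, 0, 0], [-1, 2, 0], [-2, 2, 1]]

Expansion along first row:
det = -2·det([[2,0],[2,1]]) - 0·det([[-1,0],[-2,1]]) + 0·det([[-1,2],[-2,2]])
    = -2·(2·1 - 0·2) - 0·(-1·1 - 0·-2) + 0·(-1·2 - 2·-2)
    = -2·2 - 0·-1 + 0·2
    = -4 + 0 + 0 = -4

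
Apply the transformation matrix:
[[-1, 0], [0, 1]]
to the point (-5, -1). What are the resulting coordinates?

Matrix multiplication:
[[-1, 0], [0, 1]] × [-5, -1]ᵀ
= [(-1)(-5) + (0)(-1), (0)(-5) + (1)(-1)]ᵀ
= [5, -1]ᵀ
Result: (5, -1)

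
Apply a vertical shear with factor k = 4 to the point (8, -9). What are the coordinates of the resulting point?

Shear matrix for vertical shear with factor k = 4:
[[1, 0], [4, 1]]
Result: (8, -9) → (8, 23)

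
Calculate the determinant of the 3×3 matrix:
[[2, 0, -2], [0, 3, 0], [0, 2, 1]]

Expansion along first row:
det = 2·det([[3,0],[2,1]]) - 0·det([[0,0],[0,1]]) + -2·det([[0,3],[0,2]])
    = 2·(3·1 - 0·2) - 0·(0·1 - 0·0) + -2·(0·2 - 3·0)
    = 2·3 - 0·0 + -2·0
    = 6 + 0 + 0 = 6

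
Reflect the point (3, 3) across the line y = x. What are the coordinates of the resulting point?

Reflection across line y = x: (3, 3) → (3, 3)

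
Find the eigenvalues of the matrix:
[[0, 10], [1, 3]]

Characteristic equation: det(A - λI) = 0
λ² - (trace)λ + (det) = 0
trace = 0 + 3 = 3, det = (0)(3) - (10)(1) = -10
λ² - (3)λ + (-10) = 0
λ = (3 ± √((3)² - 4·(-10))) / 2 = (3 ± √49) / 2
Solving: λ = -2, 5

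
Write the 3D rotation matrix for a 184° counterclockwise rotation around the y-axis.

Rotation matrix for counterclockwise 184° around y-axis:
cos(184°) = -0.9976, sin(184°) = -0.0698
Result: [[-0.9976, 0, -0.0698], [0, 1, 0], [0.0698, 0, -0.9976]]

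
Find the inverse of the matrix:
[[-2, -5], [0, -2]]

For [[a,b],[c,d]], inverse = (1/det)·[[d,-b],[-c,a]]
det = (-2)(-2) - (-5)(0) = 4 - 0 = 4
Inverse = (1/4)·[[-2, 5], [0, -2]]
= [[-1/2, 5/4], [0, -1/2]]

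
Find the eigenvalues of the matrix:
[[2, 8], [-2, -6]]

Characteristic equation: det(A - λI) = 0
λ² - (trace)λ + (det) = 0
trace = 2 + -6 = -4, det = (2)(-6) - (8)(-2) = 4
λ² - (-4)λ + (4) = 0
λ = (-4 ± √((-4)² - 4·(4))) / 2 = (-4 ± √0) / 2
Solving: λ = -2, -2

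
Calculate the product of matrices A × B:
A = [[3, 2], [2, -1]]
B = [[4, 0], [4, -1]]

Matrix multiplication:
C[0][0] = 3×4 + 2×4 = 20
C[0][1] = 3×0 + 2×-1 = -2
C[1][0] = 2×4 + -1×4 = 4
C[1][1] = 2×0 + -1×-1 = 1
Result: [[20, -2], [4, 1]]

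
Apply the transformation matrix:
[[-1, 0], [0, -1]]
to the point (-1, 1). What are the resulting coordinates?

Matrix multiplication:
[[-1, 0], [0, -1]] × [-1, 1]ᵀ
= [(-1)(-1) + (0)(1), (0)(-1) + (-1)(1)]ᵀ
= [1, -1]ᵀ
Result: (1, -1)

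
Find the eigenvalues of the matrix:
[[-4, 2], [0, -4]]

Characteristic equation: det(A - λI) = 0
λ² - (trace)λ + (det) = 0
trace = -4 + -4 = -8, det = (-4)(-4) - (2)(0) = 16
λ² - (-8)λ + (16) = 0
λ = (-8 ± √((-8)² - 4·(16))) / 2 = (-8 ± √0) / 2
Solving: λ = -4, -4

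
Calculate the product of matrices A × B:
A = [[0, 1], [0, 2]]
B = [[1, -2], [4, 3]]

Matrix multiplication:
C[0][0] = 0×1 + 1×4 = 4
C[0][1] = 0×-2 + 1×3 = 3
C[1][0] = 0×1 + 2×4 = 8
C[1][1] = 0×-2 + 2×3 = 6
Result: [[4, 3], [8, 6]]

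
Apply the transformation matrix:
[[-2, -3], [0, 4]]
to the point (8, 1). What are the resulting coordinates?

Matrix multiplication:
[[-2, -3], [0, 4]] × [8, 1]ᵀ
= [(-2)(8) + (-3)(1), (0)(8) + (4)(1)]ᵀ
= [-19, 4]ᵀ
Result: (-19, 4)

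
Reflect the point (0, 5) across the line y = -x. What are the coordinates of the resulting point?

Reflection across line y = -x: (0, 5) → (-5, 0)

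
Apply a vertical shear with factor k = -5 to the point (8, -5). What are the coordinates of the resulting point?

Shear matrix for vertical shear with factor k = -5:
[[1, 0], [-5, 1]]
Result: (8, -5) → (8, -45)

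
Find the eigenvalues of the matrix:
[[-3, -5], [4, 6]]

Characteristic equation: det(A - λI) = 0
λ² - (trace)λ + (det) = 0
trace = -3 + 6 = 3, det = (-3)(6) - (-5)(4) = 2
λ² - (3)λ + (2) = 0
λ = (3 ± √((3)² - 4·(2))) / 2 = (3 ± √1) / 2
Solving: λ = 1, 2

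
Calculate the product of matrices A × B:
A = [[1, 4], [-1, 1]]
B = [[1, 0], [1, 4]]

Matrix multiplication:
C[0][0] = 1×1 + 4×1 = 5
C[0][1] = 1×0 + 4×4 = 16
C[1][0] = -1×1 + 1×1 = 0
C[1][1] = -1×0 + 1×4 = 4
Result: [[5, 16], [0, 4]]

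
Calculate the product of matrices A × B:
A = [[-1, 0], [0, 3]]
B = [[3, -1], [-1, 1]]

Matrix multiplication:
C[0][0] = -1×3 + 0×-1 = -3
C[0][1] = -1×-1 + 0×1 = 1
C[1][0] = 0×3 + 3×-1 = -3
C[1][1] = 0×-1 + 3×1 = 3
Result: [[-3, 1], [-3, 3]]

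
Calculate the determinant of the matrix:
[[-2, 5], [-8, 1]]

For a 2×2 matrix [[a, b], [c, d]], det = ad - bc
det = (-2)(1) - (5)(-8) = -2 - -40 = 38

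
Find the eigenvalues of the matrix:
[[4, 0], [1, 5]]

Characteristic equation: det(A - λI) = 0
λ² - (trace)λ + (det) = 0
trace = 4 + 5 = 9, det = (4)(5) - (0)(1) = 20
λ² - (9)λ + (20) = 0
λ = (9 ± √((9)² - 4·(20))) / 2 = (9 ± √1) / 2
Solving: λ = 4, 5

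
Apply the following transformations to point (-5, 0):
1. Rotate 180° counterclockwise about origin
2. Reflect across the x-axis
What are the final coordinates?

Step 1: Rotate 180° → (5, 0)
Step 2: Reflect across x-axis → (5, 0)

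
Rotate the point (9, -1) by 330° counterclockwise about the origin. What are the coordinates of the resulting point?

Rotation matrix for 330°: [[cos 330°, -sin 330°], [sin 330°, cos 330°]] ≈ [[0.866025, 0.500000], [-0.500000, 0.866025]]
[[0.866025, 0.500000], [-0.500000, 0.866025]] × [9, -1]ᵀ ≈ [7.2942, -5.3660]ᵀ
Result: (7.2942, -5.3660)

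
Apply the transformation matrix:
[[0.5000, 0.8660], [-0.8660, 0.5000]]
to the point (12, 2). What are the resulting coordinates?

Matrix multiplication:
[[0.5000, 0.8660], [-0.8660, 0.5000]] × [12, 2]ᵀ
= [(0.5000)(12) + (0.8660)(2), (-0.8660)(12) + (0.5000)(2)]ᵀ
= [7.7320, -9.3920]ᵀ
Result: (7.7320, -9.3920)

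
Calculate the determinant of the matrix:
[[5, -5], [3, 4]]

For a 2×2 matrix [[a, b], [c, d]], det = ad - bc
det = (5)(4) - (-5)(3) = 20 - -15 = 35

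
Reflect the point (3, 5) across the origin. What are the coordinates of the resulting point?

Reflection across origin: (3, 5) → (-3, -5)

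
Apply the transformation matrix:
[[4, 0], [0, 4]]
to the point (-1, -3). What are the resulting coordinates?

Matrix multiplication:
[[4, 0], [0, 4]] × [-1, -3]ᵀ
= [(4)(-1) + (0)(-3), (0)(-1) + (4)(-3)]ᵀ
= [-4, -12]ᵀ
Result: (-4, -12)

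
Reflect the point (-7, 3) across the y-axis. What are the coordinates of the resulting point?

Reflection across y-axis: (-7, 3) → (7, 3)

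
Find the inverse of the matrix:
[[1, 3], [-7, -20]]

For [[a,b],[c,d]], inverse = (1/det)·[[d,-b],[-c,a]]
det = (1)(-20) - (3)(-7) = -20 - -21 = 1
Inverse = [[-20, -3], [7, 1]]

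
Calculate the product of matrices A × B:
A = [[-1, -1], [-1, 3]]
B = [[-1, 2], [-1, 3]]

Matrix multiplication:
C[0][0] = -1×-1 + -1×-1 = 2
C[0][1] = -1×2 + -1×3 = -5
C[1][0] = -1×-1 + 3×-1 = -2
C[1][1] = -1×2 + 3×3 = 7
Result: [[2, -5], [-2, 7]]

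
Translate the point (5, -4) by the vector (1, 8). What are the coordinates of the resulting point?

Translation by (1, 8) (homogeneous matrix [[1, 0, 1], [0, 1, 8], [0, 0, 1]]):
x' = 5 + 1 = 6
y' = -4 + 8 = 4
Result: (6, 4)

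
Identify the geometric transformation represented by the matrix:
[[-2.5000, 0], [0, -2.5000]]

This matrix represents: uniform scaling by factor -2.5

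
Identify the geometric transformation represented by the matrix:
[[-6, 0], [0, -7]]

This matrix represents: non-uniform scaling by sx = -6, sy = -7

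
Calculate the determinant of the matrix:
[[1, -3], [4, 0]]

For a 2×2 matrix [[a, b], [c, d]], det = ad - bc
det = (1)(0) - (-3)(4) = 0 - -12 = 12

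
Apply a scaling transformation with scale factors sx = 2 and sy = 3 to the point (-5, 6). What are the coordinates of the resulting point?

Scaling matrix:
[[2, 0], [0, 3]]
Result: (-5 × 2, 6 × 3) = (-10, 18)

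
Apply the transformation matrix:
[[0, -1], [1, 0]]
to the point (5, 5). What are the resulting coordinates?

Matrix multiplication:
[[0, -1], [1, 0]] × [5, 5]ᵀ
= [(0)(5) + (-1)(5), (1)(5) + (0)(5)]ᵀ
= [-5, 5]ᵀ
Result: (-5, 5)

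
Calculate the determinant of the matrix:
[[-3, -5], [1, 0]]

For a 2×2 matrix [[a, b], [c, d]], det = ad - bc
det = (-3)(0) - (-5)(1) = 0 - -5 = 5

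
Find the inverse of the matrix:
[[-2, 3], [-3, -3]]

For [[a,b],[c,d]], inverse = (1/det)·[[d,-b],[-c,a]]
det = (-2)(-3) - (3)(-3) = 6 - -9 = 15
Inverse = (1/15)·[[-3, -3], [3, -2]]
= [[-1/5, -1/5], [1/5, -2/15]]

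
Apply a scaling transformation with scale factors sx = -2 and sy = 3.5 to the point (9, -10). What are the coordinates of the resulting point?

Scaling matrix:
[[-2, 0], [0, 3.50]]
Result: (9 × -2, -10 × 3.5) = (-18, -35)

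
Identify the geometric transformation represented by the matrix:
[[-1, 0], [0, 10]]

This matrix represents: non-uniform scaling by sx = -1, sy = 10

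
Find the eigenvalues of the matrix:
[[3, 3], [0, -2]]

Characteristic equation: det(A - λI) = 0
λ² - (trace)λ + (det) = 0
trace = 3 + -2 = 1, det = (3)(-2) - (3)(0) = -6
λ² - (1)λ + (-6) = 0
λ = (1 ± √((1)² - 4·(-6))) / 2 = (1 ± √25) / 2
Solving: λ = -2, 3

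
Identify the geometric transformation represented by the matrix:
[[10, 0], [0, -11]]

This matrix represents: non-uniform scaling by sx = 10, sy = -11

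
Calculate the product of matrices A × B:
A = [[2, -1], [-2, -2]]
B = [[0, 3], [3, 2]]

Matrix multiplication:
C[0][0] = 2×0 + -1×3 = -3
C[0][1] = 2×3 + -1×2 = 4
C[1][0] = -2×0 + -2×3 = -6
C[1][1] = -2×3 + -2×2 = -10
Result: [[-3, 4], [-6, -10]]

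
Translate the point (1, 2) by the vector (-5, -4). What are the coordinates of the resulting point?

Translation by (-5, -4) (homogeneous matrix [[1, 0, -5], [0, 1, -4], [0, 0, 1]]):
x' = 1 + -5 = -4
y' = 2 + -4 = -2
Result: (-4, -2)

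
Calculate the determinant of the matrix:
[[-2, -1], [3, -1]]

For a 2×2 matrix [[a, b], [c, d]], det = ad - bc
det = (-2)(-1) - (-1)(3) = 2 - -3 = 5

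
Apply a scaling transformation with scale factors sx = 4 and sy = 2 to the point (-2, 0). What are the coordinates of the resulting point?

Scaling matrix:
[[4, 0], [0, 2]]
Result: (-2 × 4, 0 × 2) = (-8, 0)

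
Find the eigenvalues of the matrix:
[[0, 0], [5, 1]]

Characteristic equation: det(A - λI) = 0
λ² - (trace)λ + (det) = 0
trace = 0 + 1 = 1, det = (0)(1) - (0)(5) = 0
λ² - (1)λ + (0) = 0
λ = (1 ± √((1)² - 4·(0))) / 2 = (1 ± √1) / 2
Solving: λ = 0, 1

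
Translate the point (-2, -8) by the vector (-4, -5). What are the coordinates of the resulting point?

Translation by (-4, -5) (homogeneous matrix [[1, 0, -4], [0, 1, -5], [0, 0, 1]]):
x' = -2 + -4 = -6
y' = -8 + -5 = -13
Result: (-6, -13)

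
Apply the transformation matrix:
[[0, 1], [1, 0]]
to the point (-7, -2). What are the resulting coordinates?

Matrix multiplication:
[[0, 1], [1, 0]] × [-7, -2]ᵀ
= [(0)(-7) + (1)(-2), (1)(-7) + (0)(-2)]ᵀ
= [-2, -7]ᵀ
Result: (-2, -7)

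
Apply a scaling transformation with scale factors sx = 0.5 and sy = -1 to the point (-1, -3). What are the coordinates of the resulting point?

Scaling matrix:
[[0.50, 0], [0, -1]]
Result: (-1 × 0.5, -3 × -1) = (-0.5, 3)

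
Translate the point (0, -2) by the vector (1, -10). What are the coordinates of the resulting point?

Translation by (1, -10) (homogeneous matrix [[1, 0, 1], [0, 1, -10], [0, 0, 1]]):
x' = 0 + 1 = 1
y' = -2 + -10 = -12
Result: (1, -12)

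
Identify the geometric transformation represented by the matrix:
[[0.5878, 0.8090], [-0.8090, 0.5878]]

This matrix represents: rotation by 306° counterclockwise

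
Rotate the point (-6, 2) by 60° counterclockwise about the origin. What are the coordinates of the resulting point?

Rotation matrix for 60°: [[cos 60°, -sin 60°], [sin 60°, cos 60°]] ≈ [[0.500000, -0.866025], [0.866025, 0.500000]]
[[0.500000, -0.866025], [0.866025, 0.500000]] × [-6, 2]ᵀ ≈ [-4.7321, -4.1962]ᵀ
Result: (-4.7321, -4.1962)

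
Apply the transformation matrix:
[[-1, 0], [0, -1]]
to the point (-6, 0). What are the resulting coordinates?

Matrix multiplication:
[[-1, 0], [0, -1]] × [-6, 0]ᵀ
= [(-1)(-6) + (0)(0), (0)(-6) + (-1)(0)]ᵀ
= [6, 0]ᵀ
Result: (6, 0)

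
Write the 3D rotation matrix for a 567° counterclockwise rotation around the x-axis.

Rotation matrix for counterclockwise 567° around x-axis:
cos(567°) = -0.8910, sin(567°) = -0.4540
Result: [[1, 0, 0], [0, -0.8910, 0.4540], [0, -0.4540, -0.8910]]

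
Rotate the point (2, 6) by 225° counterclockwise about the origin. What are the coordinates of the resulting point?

Rotation matrix for 225°: [[cos 225°, -sin 225°], [sin 225°, cos 225°]] ≈ [[-0.707107, 0.707107], [-0.707107, -0.707107]]
[[-0.707107, 0.707107], [-0.707107, -0.707107]] × [2, 6]ᵀ ≈ [2.8284, -5.6569]ᵀ
Result: (2.8284, -5.6569)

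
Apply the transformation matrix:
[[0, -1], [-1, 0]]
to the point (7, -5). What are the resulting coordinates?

Matrix multiplication:
[[0, -1], [-1, 0]] × [7, -5]ᵀ
= [(0)(7) + (-1)(-5), (-1)(7) + (0)(-5)]ᵀ
= [5, -7]ᵀ
Result: (5, -7)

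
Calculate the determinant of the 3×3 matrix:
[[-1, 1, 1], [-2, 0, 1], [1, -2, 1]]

Expansion along first row:
det = -1·det([[0,1],[-2,1]]) - 1·det([[-2,1],[1,1]]) + 1·det([[-2,0],[1,-2]])
    = -1·(0·1 - 1·-2) - 1·(-2·1 - 1·1) + 1·(-2·-2 - 0·1)
    = -1·2 - 1·-3 + 1·4
    = -2 + 3 + 4 = 5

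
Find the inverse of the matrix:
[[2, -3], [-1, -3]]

For [[a,b],[c,d]], inverse = (1/det)·[[d,-b],[-c,a]]
det = (2)(-3) - (-3)(-1) = -6 - 3 = -9
Inverse = (1/-9)·[[-3, 3], [1, 2]]
= [[1/3, -1/3], [-1/9, -2/9]]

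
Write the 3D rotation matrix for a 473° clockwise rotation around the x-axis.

Rotation matrix for clockwise 473° around x-axis:
A clockwise rotation by 473° is a counterclockwise rotation by -473°.
cos(-473°) = -0.3907, sin(-473°) = -0.9205
Result: [[1, 0, 0], [0, -0.3907, 0.9205], [0, -0.9205, -0.3907]]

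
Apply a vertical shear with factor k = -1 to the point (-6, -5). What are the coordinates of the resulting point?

Shear matrix for vertical shear with factor k = -1:
[[1, 0], [-1, 1]]
Result: (-6, -5) → (-6, 1)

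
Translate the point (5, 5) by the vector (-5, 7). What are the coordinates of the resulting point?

Translation by (-5, 7) (homogeneous matrix [[1, 0, -5], [0, 1, 7], [0, 0, 1]]):
x' = 5 + -5 = 0
y' = 5 + 7 = 12
Result: (0, 12)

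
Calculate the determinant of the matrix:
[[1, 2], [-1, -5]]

For a 2×2 matrix [[a, b], [c, d]], det = ad - bc
det = (1)(-5) - (2)(-1) = -5 - -2 = -3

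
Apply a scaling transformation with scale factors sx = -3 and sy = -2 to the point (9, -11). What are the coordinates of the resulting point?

Scaling matrix:
[[-3, 0], [0, -2]]
Result: (9 × -3, -11 × -2) = (-27, 22)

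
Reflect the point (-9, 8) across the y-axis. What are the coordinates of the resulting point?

Reflection across y-axis: (-9, 8) → (9, 8)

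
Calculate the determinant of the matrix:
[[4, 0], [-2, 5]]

For a 2×2 matrix [[a, b], [c, d]], det = ad - bc
det = (4)(5) - (0)(-2) = 20 - 0 = 20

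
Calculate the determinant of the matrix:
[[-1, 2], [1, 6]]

For a 2×2 matrix [[a, b], [c, d]], det = ad - bc
det = (-1)(6) - (2)(1) = -6 - 2 = -8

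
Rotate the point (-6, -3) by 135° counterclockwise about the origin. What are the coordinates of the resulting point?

Rotation matrix for 135°: [[cos 135°, -sin 135°], [sin 135°, cos 135°]] ≈ [[-0.707107, -0.707107], [0.707107, -0.707107]]
[[-0.707107, -0.707107], [0.707107, -0.707107]] × [-6, -3]ᵀ ≈ [6.3640, -2.1213]ᵀ
Result: (6.3640, -2.1213)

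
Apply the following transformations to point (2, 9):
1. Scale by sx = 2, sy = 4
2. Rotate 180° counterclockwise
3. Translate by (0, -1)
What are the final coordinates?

Step 1: Scale → (4, 36)
Step 2: Rotate 180° → (-4, -36)
Step 3: Translate → (-4, -37)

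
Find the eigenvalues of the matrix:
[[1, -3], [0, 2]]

Characteristic equation: det(A - λI) = 0
λ² - (trace)λ + (det) = 0
trace = 1 + 2 = 3, det = (1)(2) - (-3)(0) = 2
λ² - (3)λ + (2) = 0
λ = (3 ± √((3)² - 4·(2))) / 2 = (3 ± √1) / 2
Solving: λ = 1, 2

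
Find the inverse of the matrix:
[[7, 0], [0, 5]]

For [[a,b],[c,d]], inverse = (1/det)·[[d,-b],[-c,a]]
det = (7)(5) - (0)(0) = 35 - 0 = 35
Inverse = (1/35)·[[5, 0], [0, 7]]
= [[1/7, 0], [0, 1/5]]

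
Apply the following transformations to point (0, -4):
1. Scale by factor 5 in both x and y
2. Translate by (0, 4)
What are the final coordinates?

Step 1: Scale (0, -4) by 5 → (0, -20)
Step 2: Translate by (0, 4) → (0, -16)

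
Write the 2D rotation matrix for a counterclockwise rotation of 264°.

Rotation matrix formula: [[cos θ, -sin θ], [sin θ, cos θ]]
For θ = 264°:
cos(264°) = -0.1045
sin(264°) = -0.9945
Result: [[-0.1045, 0.9945], [-0.9945, -0.1045]]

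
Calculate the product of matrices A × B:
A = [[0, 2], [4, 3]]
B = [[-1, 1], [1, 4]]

Matrix multiplication:
C[0][0] = 0×-1 + 2×1 = 2
C[0][1] = 0×1 + 2×4 = 8
C[1][0] = 4×-1 + 3×1 = -1
C[1][1] = 4×1 + 3×4 = 16
Result: [[2, 8], [-1, 16]]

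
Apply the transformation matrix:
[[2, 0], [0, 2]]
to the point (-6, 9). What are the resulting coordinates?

Matrix multiplication:
[[2, 0], [0, 2]] × [-6, 9]ᵀ
= [(2)(-6) + (0)(9), (0)(-6) + (2)(9)]ᵀ
= [-12, 18]ᵀ
Result: (-12, 18)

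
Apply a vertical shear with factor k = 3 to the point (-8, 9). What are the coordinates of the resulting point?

Shear matrix for vertical shear with factor k = 3:
[[1, 0], [3, 1]]
Result: (-8, 9) → (-8, -15)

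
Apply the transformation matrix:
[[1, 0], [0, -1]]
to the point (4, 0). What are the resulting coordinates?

Matrix multiplication:
[[1, 0], [0, -1]] × [4, 0]ᵀ
= [(1)(4) + (0)(0), (0)(4) + (-1)(0)]ᵀ
= [4, 0]ᵀ
Result: (4, 0)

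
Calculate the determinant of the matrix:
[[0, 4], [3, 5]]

For a 2×2 matrix [[a, b], [c, d]], det = ad - bc
det = (0)(5) - (4)(3) = 0 - 12 = -12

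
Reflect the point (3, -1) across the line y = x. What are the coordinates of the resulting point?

Reflection across line y = x: (3, -1) → (-1, 3)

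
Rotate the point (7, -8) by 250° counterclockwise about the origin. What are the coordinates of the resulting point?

Rotation matrix for 250°: [[cos 250°, -sin 250°], [sin 250°, cos 250°]] ≈ [[-0.342020, 0.939693], [-0.939693, -0.342020]]
[[-0.342020, 0.939693], [-0.939693, -0.342020]] × [7, -8]ᵀ ≈ [-9.9117, -3.8417]ᵀ
Result: (-9.9117, -3.8417)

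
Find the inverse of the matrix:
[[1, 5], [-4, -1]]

For [[a,b],[c,d]], inverse = (1/det)·[[d,-b],[-c,a]]
det = (1)(-1) - (5)(-4) = -1 - -20 = 19
Inverse = (1/19)·[[-1, -5], [4, 1]]
= [[-1/19, -5/19], [4/19, 1/19]]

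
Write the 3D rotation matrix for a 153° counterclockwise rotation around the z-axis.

Rotation matrix for counterclockwise 153° around z-axis:
cos(153°) = -0.8910, sin(153°) = 0.4540
Result: [[-0.8910, -0.4540, 0], [0.4540, -0.8910, 0], [0, 0, 1]]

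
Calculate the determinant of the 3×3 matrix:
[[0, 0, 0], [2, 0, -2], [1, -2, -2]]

Expansion along first row:
det = 0·det([[0,-2],[-2,-2]]) - 0·det([[2,-2],[1,-2]]) + 0·det([[2,0],[1,-2]])
    = 0·(0·-2 - -2·-2) - 0·(2·-2 - -2·1) + 0·(2·-2 - 0·1)
    = 0·-4 - 0·-2 + 0·-4
    = 0 + 0 + 0 = 0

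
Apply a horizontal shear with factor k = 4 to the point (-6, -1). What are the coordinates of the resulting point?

Shear matrix for horizontal shear with factor k = 4:
[[1, 4], [0, 1]]
Result: (-6, -1) → (-10, -1)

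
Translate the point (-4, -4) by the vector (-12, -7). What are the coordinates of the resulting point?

Translation by (-12, -7) (homogeneous matrix [[1, 0, -12], [0, 1, -7], [0, 0, 1]]):
x' = -4 + -12 = -16
y' = -4 + -7 = -11
Result: (-16, -11)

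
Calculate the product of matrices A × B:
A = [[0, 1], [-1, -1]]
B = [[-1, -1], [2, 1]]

Matrix multiplication:
C[0][0] = 0×-1 + 1×2 = 2
C[0][1] = 0×-1 + 1×1 = 1
C[1][0] = -1×-1 + -1×2 = -1
C[1][1] = -1×-1 + -1×1 = 0
Result: [[2, 1], [-1, 0]]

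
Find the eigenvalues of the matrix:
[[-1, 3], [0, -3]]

Characteristic equation: det(A - λI) = 0
λ² - (trace)λ + (det) = 0
trace = -1 + -3 = -4, det = (-1)(-3) - (3)(0) = 3
λ² - (-4)λ + (3) = 0
λ = (-4 ± √((-4)² - 4·(3))) / 2 = (-4 ± √4) / 2
Solving: λ = -3, -1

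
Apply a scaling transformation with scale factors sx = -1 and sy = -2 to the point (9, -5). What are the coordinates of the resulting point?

Scaling matrix:
[[-1, 0], [0, -2]]
Result: (9 × -1, -5 × -2) = (-9, 10)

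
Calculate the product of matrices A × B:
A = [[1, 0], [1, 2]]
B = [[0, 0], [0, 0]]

Matrix multiplication:
C[0][0] = 1×0 + 0×0 = 0
C[0][1] = 1×0 + 0×0 = 0
C[1][0] = 1×0 + 2×0 = 0
C[1][1] = 1×0 + 2×0 = 0
Result: [[0, 0], [0, 0]]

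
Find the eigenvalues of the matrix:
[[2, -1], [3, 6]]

Characteristic equation: det(A - λI) = 0
λ² - (trace)λ + (det) = 0
trace = 2 + 6 = 8, det = (2)(6) - (-1)(3) = 15
λ² - (8)λ + (15) = 0
λ = (8 ± √((8)² - 4·(15))) / 2 = (8 ± √4) / 2
Solving: λ = 3, 5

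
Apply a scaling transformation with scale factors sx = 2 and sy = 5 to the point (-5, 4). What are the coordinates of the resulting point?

Scaling matrix:
[[2, 0], [0, 5]]
Result: (-5 × 2, 4 × 5) = (-10, 20)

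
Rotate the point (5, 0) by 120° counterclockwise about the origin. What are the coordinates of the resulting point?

Rotation matrix for 120°: [[cos 120°, -sin 120°], [sin 120°, cos 120°]] ≈ [[-0.500000, -0.866025], [0.866025, -0.500000]]
[[-0.500000, -0.866025], [0.866025, -0.500000]] × [5, 0]ᵀ ≈ [-2.5000, 4.3301]ᵀ
Result: (-2.5000, 4.3301)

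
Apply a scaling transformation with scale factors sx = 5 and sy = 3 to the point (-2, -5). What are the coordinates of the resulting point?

Scaling matrix:
[[5, 0], [0, 3]]
Result: (-2 × 5, -5 × 3) = (-10, -15)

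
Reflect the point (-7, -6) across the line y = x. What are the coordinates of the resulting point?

Reflection across line y = x: (-7, -6) → (-6, -7)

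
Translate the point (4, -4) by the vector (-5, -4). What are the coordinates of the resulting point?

Translation by (-5, -4) (homogeneous matrix [[1, 0, -5], [0, 1, -4], [0, 0, 1]]):
x' = 4 + -5 = -1
y' = -4 + -4 = -8
Result: (-1, -8)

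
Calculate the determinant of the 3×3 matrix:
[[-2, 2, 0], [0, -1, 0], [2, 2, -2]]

Expansion along first row:
det = -2·det([[-1,0],[2,-2]]) - 2·det([[0,0],[2,-2]]) + 0·det([[0,-1],[2,2]])
    = -2·(-1·-2 - 0·2) - 2·(0·-2 - 0·2) + 0·(0·2 - -1·2)
    = -2·2 - 2·0 + 0·2
    = -4 + 0 + 0 = -4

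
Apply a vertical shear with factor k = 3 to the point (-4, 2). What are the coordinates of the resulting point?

Shear matrix for vertical shear with factor k = 3:
[[1, 0], [3, 1]]
Result: (-4, 2) → (-4, -10)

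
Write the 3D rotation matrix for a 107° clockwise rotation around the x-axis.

Rotation matrix for clockwise 107° around x-axis:
A clockwise rotation by 107° is a counterclockwise rotation by -107°.
cos(-107°) = -0.2924, sin(-107°) = -0.9563
Result: [[1, 0, 0], [0, -0.2924, 0.9563], [0, -0.9563, -0.2924]]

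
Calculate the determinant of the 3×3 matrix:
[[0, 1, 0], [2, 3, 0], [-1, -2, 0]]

Expansion along first row:
det = 0·det([[3,0],[-2,0]]) - 1·det([[2,0],[-1,0]]) + 0·det([[2,3],[-1,-2]])
    = 0·(3·0 - 0·-2) - 1·(2·0 - 0·-1) + 0·(2·-2 - 3·-1)
    = 0·0 - 1·0 + 0·-1
    = 0 + 0 + 0 = 0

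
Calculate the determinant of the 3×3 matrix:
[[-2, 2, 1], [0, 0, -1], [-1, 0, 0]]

Expansion along first row:
det = -2·det([[0,-1],[0,0]]) - 2·det([[0,-1],[-1,0]]) + 1·det([[0,0],[-1,0]])
    = -2·(0·0 - -1·0) - 2·(0·0 - -1·-1) + 1·(0·0 - 0·-1)
    = -2·0 - 2·-1 + 1·0
    = 0 + 2 + 0 = 2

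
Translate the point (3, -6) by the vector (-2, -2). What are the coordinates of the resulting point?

Translation by (-2, -2) (homogeneous matrix [[1, 0, -2], [0, 1, -2], [0, 0, 1]]):
x' = 3 + -2 = 1
y' = -6 + -2 = -8
Result: (1, -8)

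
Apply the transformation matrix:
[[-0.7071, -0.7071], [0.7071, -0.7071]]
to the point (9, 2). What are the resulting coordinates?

Matrix multiplication:
[[-0.7071, -0.7071], [0.7071, -0.7071]] × [9, 2]ᵀ
= [(-0.7071)(9) + (-0.7071)(2), (0.7071)(9) + (-0.7071)(2)]ᵀ
= [-7.7781, 4.9497]ᵀ
Result: (-7.7781, 4.9497)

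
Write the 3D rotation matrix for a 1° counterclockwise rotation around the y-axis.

Rotation matrix for counterclockwise 1° around y-axis:
cos(1°) = 0.9998, sin(1°) = 0.0175
Result: [[0.9998, 0, 0.0175], [0, 1, 0], [-0.0175, 0, 0.9998]]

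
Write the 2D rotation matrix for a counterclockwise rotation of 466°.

Rotation matrix formula: [[cos θ, -sin θ], [sin θ, cos θ]]
For θ = 466°:
cos(466°) = -0.2756
sin(466°) = 0.9613
Result: [[-0.2756, -0.9613], [0.9613, -0.2756]]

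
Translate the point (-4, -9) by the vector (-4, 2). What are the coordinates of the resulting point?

Translation by (-4, 2) (homogeneous matrix [[1, 0, -4], [0, 1, 2], [0, 0, 1]]):
x' = -4 + -4 = -8
y' = -9 + 2 = -7
Result: (-8, -7)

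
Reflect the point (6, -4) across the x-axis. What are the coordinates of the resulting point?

Reflection across x-axis: (6, -4) → (6, 4)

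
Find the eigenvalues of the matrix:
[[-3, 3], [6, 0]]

Characteristic equation: det(A - λI) = 0
λ² - (trace)λ + (det) = 0
trace = -3 + 0 = -3, det = (-3)(0) - (3)(6) = -18
λ² - (-3)λ + (-18) = 0
λ = (-3 ± √((-3)² - 4·(-18))) / 2 = (-3 ± √81) / 2
Solving: λ = -6, 3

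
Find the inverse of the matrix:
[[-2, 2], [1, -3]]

For [[a,b],[c,d]], inverse = (1/det)·[[d,-b],[-c,a]]
det = (-2)(-3) - (2)(1) = 6 - 2 = 4
Inverse = (1/4)·[[-3, -2], [-1, -2]]
= [[-3/4, -1/2], [-1/4, -1/2]]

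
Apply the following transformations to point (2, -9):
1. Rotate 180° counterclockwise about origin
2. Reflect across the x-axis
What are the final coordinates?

Step 1: Rotate 180° → (-2, 9)
Step 2: Reflect across x-axis → (-2, -9)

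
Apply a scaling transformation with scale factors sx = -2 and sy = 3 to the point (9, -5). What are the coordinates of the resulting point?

Scaling matrix:
[[-2, 0], [0, 3]]
Result: (9 × -2, -5 × 3) = (-18, -15)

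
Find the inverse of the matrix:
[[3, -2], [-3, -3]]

For [[a,b],[c,d]], inverse = (1/det)·[[d,-b],[-c,a]]
det = (3)(-3) - (-2)(-3) = -9 - 6 = -15
Inverse = (1/-15)·[[-3, 2], [3, 3]]
= [[1/5, -2/15], [-1/5, -1/5]]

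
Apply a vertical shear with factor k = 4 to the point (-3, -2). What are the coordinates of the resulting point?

Shear matrix for vertical shear with factor k = 4:
[[1, 0], [4, 1]]
Result: (-3, -2) → (-3, -14)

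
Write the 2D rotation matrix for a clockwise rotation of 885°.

Rotation matrix formula: [[cos θ, -sin θ], [sin θ, cos θ]]
A clockwise rotation by 885° is equivalent to a counterclockwise rotation by -885°.
For θ = -885°:
cos(-885°) = -0.9659
sin(-885°) = -0.2588
Result: [[-0.9659, 0.2588], [-0.2588, -0.9659]]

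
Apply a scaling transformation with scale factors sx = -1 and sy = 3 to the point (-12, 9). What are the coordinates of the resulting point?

Scaling matrix:
[[-1, 0], [0, 3]]
Result: (-12 × -1, 9 × 3) = (12, 27)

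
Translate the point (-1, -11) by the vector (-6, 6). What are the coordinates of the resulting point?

Translation by (-6, 6) (homogeneous matrix [[1, 0, -6], [0, 1, 6], [0, 0, 1]]):
x' = -1 + -6 = -7
y' = -11 + 6 = -5
Result: (-7, -5)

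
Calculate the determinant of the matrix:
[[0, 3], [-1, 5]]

For a 2×2 matrix [[a, b], [c, d]], det = ad - bc
det = (0)(5) - (3)(-1) = 0 - -3 = 3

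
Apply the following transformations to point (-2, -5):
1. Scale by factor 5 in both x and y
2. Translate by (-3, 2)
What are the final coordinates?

Step 1: Scale (-2, -5) by 5 → (-10, -25)
Step 2: Translate by (-3, 2) → (-13, -23)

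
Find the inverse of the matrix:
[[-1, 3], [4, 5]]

For [[a,b],[c,d]], inverse = (1/det)·[[d,-b],[-c,a]]
det = (-1)(5) - (3)(4) = -5 - 12 = -17
Inverse = (1/-17)·[[5, -3], [-4, -1]]
= [[-5/17, 3/17], [4/17, 1/17]]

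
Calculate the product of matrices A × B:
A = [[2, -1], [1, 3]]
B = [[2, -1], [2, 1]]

Matrix multiplication:
C[0][0] = 2×2 + -1×2 = 2
C[0][1] = 2×-1 + -1×1 = -3
C[1][0] = 1×2 + 3×2 = 8
C[1][1] = 1×-1 + 3×1 = 2
Result: [[2, -3], [8, 2]]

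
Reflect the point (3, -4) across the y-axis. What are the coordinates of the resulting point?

Reflection across y-axis: (3, -4) → (-3, -4)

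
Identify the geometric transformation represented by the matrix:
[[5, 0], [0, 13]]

This matrix represents: non-uniform scaling by sx = 5, sy = 13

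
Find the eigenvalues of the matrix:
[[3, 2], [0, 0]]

Characteristic equation: det(A - λI) = 0
λ² - (trace)λ + (det) = 0
trace = 3 + 0 = 3, det = (3)(0) - (2)(0) = 0
λ² - (3)λ + (0) = 0
λ = (3 ± √((3)² - 4·(0))) / 2 = (3 ± √9) / 2
Solving: λ = 0, 3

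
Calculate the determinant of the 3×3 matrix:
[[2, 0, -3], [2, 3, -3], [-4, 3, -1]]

Expansion along first row:
det = 2·det([[3,-3],[3,-1]]) - 0·det([[2,-3],[-4,-1]]) + -3·det([[2,3],[-4,3]])
    = 2·(3·-1 - -3·3) - 0·(2·-1 - -3·-4) + -3·(2·3 - 3·-4)
    = 2·6 - 0·-14 + -3·18
    = 12 + 0 + -54 = -42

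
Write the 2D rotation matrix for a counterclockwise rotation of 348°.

Rotation matrix formula: [[cos θ, -sin θ], [sin θ, cos θ]]
For θ = 348°:
cos(348°) = 0.9781
sin(348°) = -0.2079
Result: [[0.9781, 0.2079], [-0.2079, 0.9781]]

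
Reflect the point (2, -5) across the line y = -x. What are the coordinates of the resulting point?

Reflection across line y = -x: (2, -5) → (5, -2)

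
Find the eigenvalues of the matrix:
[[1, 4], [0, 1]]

Characteristic equation: det(A - λI) = 0
λ² - (trace)λ + (det) = 0
trace = 1 + 1 = 2, det = (1)(1) - (4)(0) = 1
λ² - (2)λ + (1) = 0
λ = (2 ± √((2)² - 4·(1))) / 2 = (2 ± √0) / 2
Solving: λ = 1, 1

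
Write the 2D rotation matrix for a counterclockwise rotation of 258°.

Rotation matrix formula: [[cos θ, -sin θ], [sin θ, cos θ]]
For θ = 258°:
cos(258°) = -0.2079
sin(258°) = -0.9781
Result: [[-0.2079, 0.9781], [-0.9781, -0.2079]]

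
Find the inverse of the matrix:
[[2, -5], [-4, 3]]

For [[a,b],[c,d]], inverse = (1/det)·[[d,-b],[-c,a]]
det = (2)(3) - (-5)(-4) = 6 - 20 = -14
Inverse = (1/-14)·[[3, 5], [4, 2]]
= [[-3/14, -5/14], [-2/7, -1/7]]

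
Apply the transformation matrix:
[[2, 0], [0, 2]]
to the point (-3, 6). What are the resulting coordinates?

Matrix multiplication:
[[2, 0], [0, 2]] × [-3, 6]ᵀ
= [(2)(-3) + (0)(6), (0)(-3) + (2)(6)]ᵀ
= [-6, 12]ᵀ
Result: (-6, 12)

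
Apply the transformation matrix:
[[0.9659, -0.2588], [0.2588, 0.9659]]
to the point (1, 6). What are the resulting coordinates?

Matrix multiplication:
[[0.9659, -0.2588], [0.2588, 0.9659]] × [1, 6]ᵀ
= [(0.9659)(1) + (-0.2588)(6), (0.2588)(1) + (0.9659)(6)]ᵀ
= [-0.5869, 6.0542]ᵀ
Result: (-0.5869, 6.0542)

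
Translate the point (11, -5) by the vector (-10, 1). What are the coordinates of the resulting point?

Translation by (-10, 1) (homogeneous matrix [[1, 0, -10], [0, 1, 1], [0, 0, 1]]):
x' = 11 + -10 = 1
y' = -5 + 1 = -4
Result: (1, -4)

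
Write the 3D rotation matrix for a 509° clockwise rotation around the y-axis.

Rotation matrix for clockwise 509° around y-axis:
A clockwise rotation by 509° is a counterclockwise rotation by -509°.
cos(-509°) = -0.8572, sin(-509°) = -0.5150
Result: [[-0.8572, 0, -0.5150], [0, 1, 0], [0.5150, 0, -0.8572]]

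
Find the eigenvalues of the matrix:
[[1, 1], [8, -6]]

Characteristic equation: det(A - λI) = 0
λ² - (trace)λ + (det) = 0
trace = 1 + -6 = -5, det = (1)(-6) - (1)(8) = -14
λ² - (-5)λ + (-14) = 0
λ = (-5 ± √((-5)² - 4·(-14))) / 2 = (-5 ± √81) / 2
Solving: λ = -7, 2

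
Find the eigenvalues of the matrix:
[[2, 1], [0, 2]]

Characteristic equation: det(A - λI) = 0
λ² - (trace)λ + (det) = 0
trace = 2 + 2 = 4, det = (2)(2) - (1)(0) = 4
λ² - (4)λ + (4) = 0
λ = (4 ± √((4)² - 4·(4))) / 2 = (4 ± √0) / 2
Solving: λ = 2, 2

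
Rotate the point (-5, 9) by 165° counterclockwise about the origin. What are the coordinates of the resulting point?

Rotation matrix for 165°: [[cos 165°, -sin 165°], [sin 165°, cos 165°]] ≈ [[-0.965926, -0.258819], [0.258819, -0.965926]]
[[-0.965926, -0.258819], [0.258819, -0.965926]] × [-5, 9]ᵀ ≈ [2.5003, -9.9874]ᵀ
Result: (2.5003, -9.9874)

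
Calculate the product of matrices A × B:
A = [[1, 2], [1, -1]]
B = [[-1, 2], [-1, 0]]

Matrix multiplication:
C[0][0] = 1×-1 + 2×-1 = -3
C[0][1] = 1×2 + 2×0 = 2
C[1][0] = 1×-1 + -1×-1 = 0
C[1][1] = 1×2 + -1×0 = 2
Result: [[-3, 2], [0, 2]]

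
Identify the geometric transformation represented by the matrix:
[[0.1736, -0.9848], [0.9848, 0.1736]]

This matrix represents: rotation by 80° counterclockwise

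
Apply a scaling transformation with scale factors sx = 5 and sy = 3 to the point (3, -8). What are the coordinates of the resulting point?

Scaling matrix:
[[5, 0], [0, 3]]
Result: (3 × 5, -8 × 3) = (15, -24)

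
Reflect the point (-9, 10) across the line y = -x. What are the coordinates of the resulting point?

Reflection across line y = -x: (-9, 10) → (-10, 9)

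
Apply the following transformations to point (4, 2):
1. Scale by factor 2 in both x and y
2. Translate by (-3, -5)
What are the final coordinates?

Step 1: Scale (4, 2) by 2 → (8, 4)
Step 2: Translate by (-3, -5) → (5, -1)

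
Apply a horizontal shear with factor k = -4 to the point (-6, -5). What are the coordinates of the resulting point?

Shear matrix for horizontal shear with factor k = -4:
[[1, -4], [0, 1]]
Result: (-6, -5) → (14, -5)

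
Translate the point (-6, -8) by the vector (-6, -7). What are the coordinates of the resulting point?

Translation by (-6, -7) (homogeneous matrix [[1, 0, -6], [0, 1, -7], [0, 0, 1]]):
x' = -6 + -6 = -12
y' = -8 + -7 = -15
Result: (-12, -15)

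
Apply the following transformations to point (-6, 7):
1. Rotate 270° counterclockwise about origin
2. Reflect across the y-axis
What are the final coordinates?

Step 1: Rotate 270° → (7, 6)
Step 2: Reflect across y-axis → (-7, 6)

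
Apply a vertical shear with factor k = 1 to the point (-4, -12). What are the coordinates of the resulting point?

Shear matrix for vertical shear with factor k = 1:
[[1, 0], [1, 1]]
Result: (-4, -12) → (-4, -16)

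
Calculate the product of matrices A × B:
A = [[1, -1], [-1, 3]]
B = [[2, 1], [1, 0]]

Matrix multiplication:
C[0][0] = 1×2 + -1×1 = 1
C[0][1] = 1×1 + -1×0 = 1
C[1][0] = -1×2 + 3×1 = 1
C[1][1] = -1×1 + 3×0 = -1
Result: [[1, 1], [1, -1]]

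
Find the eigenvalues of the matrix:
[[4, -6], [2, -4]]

Characteristic equation: det(A - λI) = 0
λ² - (trace)λ + (det) = 0
trace = 4 + -4 = 0, det = (4)(-4) - (-6)(2) = -4
λ² - (0)λ + (-4) = 0
λ = (0 ± √((0)² - 4·(-4))) / 2 = (0 ± √16) / 2
Solving: λ = -2, 2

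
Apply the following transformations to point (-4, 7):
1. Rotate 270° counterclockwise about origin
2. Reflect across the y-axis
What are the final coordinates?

Step 1: Rotate 270° → (7, 4)
Step 2: Reflect across y-axis → (-7, 4)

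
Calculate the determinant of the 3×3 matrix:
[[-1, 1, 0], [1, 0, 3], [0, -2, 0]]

Expansion along first row:
det = -1·det([[0,3],[-2,0]]) - 1·det([[1,3],[0,0]]) + 0·det([[1,0],[0,-2]])
    = -1·(0·0 - 3·-2) - 1·(1·0 - 3·0) + 0·(1·-2 - 0·0)
    = -1·6 - 1·0 + 0·-2
    = -6 + 0 + 0 = -6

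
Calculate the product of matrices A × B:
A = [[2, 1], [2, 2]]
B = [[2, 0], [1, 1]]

Matrix multiplication:
C[0][0] = 2×2 + 1×1 = 5
C[0][1] = 2×0 + 1×1 = 1
C[1][0] = 2×2 + 2×1 = 6
C[1][1] = 2×0 + 2×1 = 2
Result: [[5, 1], [6, 2]]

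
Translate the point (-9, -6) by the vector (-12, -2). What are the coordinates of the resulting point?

Translation by (-12, -2) (homogeneous matrix [[1, 0, -12], [0, 1, -2], [0, 0, 1]]):
x' = -9 + -12 = -21
y' = -6 + -2 = -8
Result: (-21, -8)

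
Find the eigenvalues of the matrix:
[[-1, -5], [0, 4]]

Characteristic equation: det(A - λI) = 0
λ² - (trace)λ + (det) = 0
trace = -1 + 4 = 3, det = (-1)(4) - (-5)(0) = -4
λ² - (3)λ + (-4) = 0
λ = (3 ± √((3)² - 4·(-4))) / 2 = (3 ± √25) / 2
Solving: λ = -1, 4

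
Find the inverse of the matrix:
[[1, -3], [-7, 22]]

For [[a,b],[c,d]], inverse = (1/det)·[[d,-b],[-c,a]]
det = (1)(22) - (-3)(-7) = 22 - 21 = 1
Inverse = [[22, 3], [7, 1]]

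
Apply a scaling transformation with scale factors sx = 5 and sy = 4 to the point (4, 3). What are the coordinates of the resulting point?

Scaling matrix:
[[5, 0], [0, 4]]
Result: (4 × 5, 3 × 4) = (20, 12)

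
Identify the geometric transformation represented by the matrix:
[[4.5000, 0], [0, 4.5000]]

This matrix represents: uniform scaling by factor 4.5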